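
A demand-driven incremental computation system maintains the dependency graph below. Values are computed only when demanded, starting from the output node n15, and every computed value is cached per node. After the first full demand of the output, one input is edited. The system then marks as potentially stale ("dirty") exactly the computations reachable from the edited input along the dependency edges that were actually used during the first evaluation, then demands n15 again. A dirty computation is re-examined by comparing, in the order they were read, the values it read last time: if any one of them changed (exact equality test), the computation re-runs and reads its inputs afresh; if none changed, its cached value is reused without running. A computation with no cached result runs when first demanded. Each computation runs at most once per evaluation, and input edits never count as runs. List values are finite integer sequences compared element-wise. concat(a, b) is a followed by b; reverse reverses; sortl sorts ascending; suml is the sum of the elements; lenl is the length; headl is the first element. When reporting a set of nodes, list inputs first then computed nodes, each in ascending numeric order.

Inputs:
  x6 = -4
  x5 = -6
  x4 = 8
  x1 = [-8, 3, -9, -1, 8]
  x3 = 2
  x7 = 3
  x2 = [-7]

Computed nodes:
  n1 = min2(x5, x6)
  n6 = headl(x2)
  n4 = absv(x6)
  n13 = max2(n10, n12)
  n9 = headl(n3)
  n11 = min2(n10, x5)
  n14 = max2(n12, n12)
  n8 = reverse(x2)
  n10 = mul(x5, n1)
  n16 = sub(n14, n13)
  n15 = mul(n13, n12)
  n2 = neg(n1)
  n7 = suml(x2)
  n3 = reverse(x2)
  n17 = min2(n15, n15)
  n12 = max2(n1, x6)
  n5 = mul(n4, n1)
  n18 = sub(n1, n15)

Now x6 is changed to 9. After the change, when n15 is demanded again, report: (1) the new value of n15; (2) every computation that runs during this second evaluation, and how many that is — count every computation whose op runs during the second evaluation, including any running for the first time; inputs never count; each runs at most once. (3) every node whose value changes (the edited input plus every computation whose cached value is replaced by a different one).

First evaluation (everything demanded from the output):
  n1 = min2(-6, -4) = -6
  n10 = mul(-6, -6) = 36
  n12 = max2(-6, -4) = -4
  n13 = max2(36, -4) = 36
  n15 = mul(36, -4) = -144

Propagation after the edit:
  n1: runs — x6 -4->9; result -6 (same value as before).
  n10: checked — values it read are unchanged (x5 unchanged, n1 unchanged); reused cached 36 without running.
  n12: runs — x6 -4->9; result 9.
  n13: runs — n12 -4->9; result 36 (same value as before).
  n15: runs — n12 -4->9; result 324.

Key observation: the cutoff stops propagation at n10 — its inputs' values are unchanged, so it reuses its cache.

New value of n15: 324.
Computations that run: n1, n12, n13, n15 — 4 in total.
Values that change: x6, n12, n15.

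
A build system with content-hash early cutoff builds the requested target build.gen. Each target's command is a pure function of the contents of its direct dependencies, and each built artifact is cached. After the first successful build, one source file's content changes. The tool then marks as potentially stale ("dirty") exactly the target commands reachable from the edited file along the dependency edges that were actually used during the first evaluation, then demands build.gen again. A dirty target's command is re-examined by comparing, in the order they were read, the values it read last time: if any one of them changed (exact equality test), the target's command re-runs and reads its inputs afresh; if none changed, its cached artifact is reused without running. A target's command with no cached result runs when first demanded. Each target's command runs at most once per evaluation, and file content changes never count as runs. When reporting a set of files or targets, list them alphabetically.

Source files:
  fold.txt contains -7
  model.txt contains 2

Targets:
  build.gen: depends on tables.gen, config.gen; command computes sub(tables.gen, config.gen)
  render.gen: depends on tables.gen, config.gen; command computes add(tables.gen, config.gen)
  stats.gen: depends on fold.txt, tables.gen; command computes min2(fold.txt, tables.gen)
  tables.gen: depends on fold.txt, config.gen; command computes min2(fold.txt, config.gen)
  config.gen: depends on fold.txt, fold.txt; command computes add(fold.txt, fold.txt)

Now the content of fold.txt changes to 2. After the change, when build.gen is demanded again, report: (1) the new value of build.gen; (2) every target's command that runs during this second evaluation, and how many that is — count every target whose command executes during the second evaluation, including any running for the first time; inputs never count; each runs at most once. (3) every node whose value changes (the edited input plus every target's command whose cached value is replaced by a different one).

First evaluation (everything demanded from the output):
  config.gen = add(-7, -7) = -14
  tables.gen = min2(-7, -14) = -14
  build.gen = sub(-14, -14) = 0

Propagation after the edit:
  config.gen: runs — fold.txt -7->2; fold.txt -7->2; result 4.
  tables.gen: runs — fold.txt -7->2; config.gen -14->4; result 2.
  build.gen: runs — tables.gen -14->2; config.gen -14->4; result -2.

New value of build.gen: -2.
Target commands that run: build.gen, config.gen, tables.gen — 3 in total.
Values that change: build.gen, config.gen, fold.txt, tables.gen.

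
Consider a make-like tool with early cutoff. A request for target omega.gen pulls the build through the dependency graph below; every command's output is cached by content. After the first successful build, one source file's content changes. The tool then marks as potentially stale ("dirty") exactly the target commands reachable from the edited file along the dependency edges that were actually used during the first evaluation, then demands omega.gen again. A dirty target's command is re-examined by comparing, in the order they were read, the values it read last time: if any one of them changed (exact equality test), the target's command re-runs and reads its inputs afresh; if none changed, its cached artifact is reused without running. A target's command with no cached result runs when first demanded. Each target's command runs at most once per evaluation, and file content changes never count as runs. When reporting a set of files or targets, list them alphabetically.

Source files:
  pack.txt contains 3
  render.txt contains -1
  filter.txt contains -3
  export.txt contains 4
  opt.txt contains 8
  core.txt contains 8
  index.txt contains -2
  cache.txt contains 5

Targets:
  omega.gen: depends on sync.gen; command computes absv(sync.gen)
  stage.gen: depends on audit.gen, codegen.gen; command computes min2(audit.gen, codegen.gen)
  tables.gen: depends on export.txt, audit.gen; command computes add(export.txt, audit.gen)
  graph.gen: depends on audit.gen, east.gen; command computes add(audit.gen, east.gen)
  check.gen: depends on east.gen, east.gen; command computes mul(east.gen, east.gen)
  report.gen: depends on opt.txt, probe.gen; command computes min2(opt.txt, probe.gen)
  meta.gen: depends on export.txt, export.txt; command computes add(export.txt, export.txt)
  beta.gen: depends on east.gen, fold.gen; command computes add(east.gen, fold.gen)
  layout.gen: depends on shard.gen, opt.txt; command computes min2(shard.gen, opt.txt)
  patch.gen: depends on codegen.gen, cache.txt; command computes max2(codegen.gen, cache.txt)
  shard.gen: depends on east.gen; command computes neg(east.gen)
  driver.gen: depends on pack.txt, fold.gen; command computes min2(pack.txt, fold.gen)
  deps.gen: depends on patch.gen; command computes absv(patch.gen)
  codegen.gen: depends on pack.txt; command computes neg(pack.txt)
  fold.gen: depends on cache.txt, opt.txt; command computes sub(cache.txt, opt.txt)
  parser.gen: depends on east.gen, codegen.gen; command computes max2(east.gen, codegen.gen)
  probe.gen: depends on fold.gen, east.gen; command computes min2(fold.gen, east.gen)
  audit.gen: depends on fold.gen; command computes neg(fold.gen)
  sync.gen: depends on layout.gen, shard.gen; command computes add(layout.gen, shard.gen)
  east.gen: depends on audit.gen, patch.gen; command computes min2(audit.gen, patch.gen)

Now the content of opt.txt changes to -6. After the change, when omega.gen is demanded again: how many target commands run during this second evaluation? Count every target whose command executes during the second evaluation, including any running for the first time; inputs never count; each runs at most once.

7 target commands run: audit.gen, east.gen, fold.gen, layout.gen, omega.gen, shard.gen, sync.gen.

First demand of the output computes:
  codegen.gen = neg(3) = -3
  fold.gen = sub(5, 8) = -3
  audit.gen = neg(-3) = 3
  patch.gen = max2(-3, 5) = 5
  east.gen = min2(3, 5) = 3
  shard.gen = neg(3) = -3
  layout.gen = min2(-3, 8) = -3
  sync.gen = add(-3, -3) = -6
  omega.gen = absv(-6) = 6

After the edit, cleaning proceeds:
  fold.gen: a read changed (opt.txt 8->-6) — executes, giving 11.
  audit.gen: a read changed (fold.gen -3->11) — executes, giving -11.
  east.gen: a read changed (audit.gen 3->-11) — executes, giving -11.
  shard.gen: a read changed (east.gen 3->-11) — executes, giving 11.
  layout.gen: a read changed (shard.gen -3->11; opt.txt 8->-6) — executes, giving -6.
  sync.gen: a read changed (layout.gen -3->-6; shard.gen -3->11) — executes, giving 5.
  omega.gen: a read changed (sync.gen -6->5) — executes, giving 5.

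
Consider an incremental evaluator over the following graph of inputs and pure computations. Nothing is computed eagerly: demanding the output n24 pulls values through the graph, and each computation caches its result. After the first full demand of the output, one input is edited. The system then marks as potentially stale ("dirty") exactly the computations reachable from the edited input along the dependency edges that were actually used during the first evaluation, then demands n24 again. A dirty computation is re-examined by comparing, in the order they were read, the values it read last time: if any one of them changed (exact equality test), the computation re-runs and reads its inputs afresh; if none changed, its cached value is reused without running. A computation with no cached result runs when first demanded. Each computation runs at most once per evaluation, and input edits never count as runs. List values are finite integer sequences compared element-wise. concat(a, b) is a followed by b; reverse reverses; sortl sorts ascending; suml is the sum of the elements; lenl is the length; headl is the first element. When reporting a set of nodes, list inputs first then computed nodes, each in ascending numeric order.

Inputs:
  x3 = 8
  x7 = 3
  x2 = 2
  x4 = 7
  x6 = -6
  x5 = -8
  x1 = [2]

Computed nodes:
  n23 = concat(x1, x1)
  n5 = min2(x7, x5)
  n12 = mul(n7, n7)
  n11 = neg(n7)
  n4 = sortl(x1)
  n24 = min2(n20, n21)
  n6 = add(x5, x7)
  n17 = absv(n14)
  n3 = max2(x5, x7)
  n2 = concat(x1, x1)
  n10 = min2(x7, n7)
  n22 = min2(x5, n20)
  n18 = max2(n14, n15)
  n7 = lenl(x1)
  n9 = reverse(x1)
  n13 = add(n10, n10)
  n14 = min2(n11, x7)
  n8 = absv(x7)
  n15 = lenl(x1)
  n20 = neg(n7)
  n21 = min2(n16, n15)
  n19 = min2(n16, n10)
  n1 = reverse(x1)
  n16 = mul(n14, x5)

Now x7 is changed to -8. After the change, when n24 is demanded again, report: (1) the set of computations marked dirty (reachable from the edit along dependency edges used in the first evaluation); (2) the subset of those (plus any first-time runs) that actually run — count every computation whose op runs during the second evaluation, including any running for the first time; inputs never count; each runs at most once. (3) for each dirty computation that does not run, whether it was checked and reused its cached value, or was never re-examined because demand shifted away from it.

Initial pass — values computed on the first demand:
  n7 = lenl([2]) = 1
  n11 = neg(1) = -1
  n14 = min2(-1, 3) = -1
  n15 = lenl([2]) = 1
  n16 = mul(-1, -8) = 8
  n20 = neg(1) = -1
  n21 = min2(8, 1) = 1
  n24 = min2(-1, 1) = -1

Second demand — change propagation:
  n14: re-runs because x7 3->-8; new result -8.
  n16: re-runs because n14 -1->-8; new result 64.
  n21: re-runs because n16 8->64; new result 1 (unchanged).
  n24: re-examined; everything it read last time is the same (n20 unchanged, n21 unchanged) — cache -1 kept, no run.

The important point: n21 recomputes to an identical value, and the output ends up unchanged.

Dirty set: n14, n16, n21, n24.
Run set: n14, n16, n21 (3 run).
Re-examined without running (cache reused): n24.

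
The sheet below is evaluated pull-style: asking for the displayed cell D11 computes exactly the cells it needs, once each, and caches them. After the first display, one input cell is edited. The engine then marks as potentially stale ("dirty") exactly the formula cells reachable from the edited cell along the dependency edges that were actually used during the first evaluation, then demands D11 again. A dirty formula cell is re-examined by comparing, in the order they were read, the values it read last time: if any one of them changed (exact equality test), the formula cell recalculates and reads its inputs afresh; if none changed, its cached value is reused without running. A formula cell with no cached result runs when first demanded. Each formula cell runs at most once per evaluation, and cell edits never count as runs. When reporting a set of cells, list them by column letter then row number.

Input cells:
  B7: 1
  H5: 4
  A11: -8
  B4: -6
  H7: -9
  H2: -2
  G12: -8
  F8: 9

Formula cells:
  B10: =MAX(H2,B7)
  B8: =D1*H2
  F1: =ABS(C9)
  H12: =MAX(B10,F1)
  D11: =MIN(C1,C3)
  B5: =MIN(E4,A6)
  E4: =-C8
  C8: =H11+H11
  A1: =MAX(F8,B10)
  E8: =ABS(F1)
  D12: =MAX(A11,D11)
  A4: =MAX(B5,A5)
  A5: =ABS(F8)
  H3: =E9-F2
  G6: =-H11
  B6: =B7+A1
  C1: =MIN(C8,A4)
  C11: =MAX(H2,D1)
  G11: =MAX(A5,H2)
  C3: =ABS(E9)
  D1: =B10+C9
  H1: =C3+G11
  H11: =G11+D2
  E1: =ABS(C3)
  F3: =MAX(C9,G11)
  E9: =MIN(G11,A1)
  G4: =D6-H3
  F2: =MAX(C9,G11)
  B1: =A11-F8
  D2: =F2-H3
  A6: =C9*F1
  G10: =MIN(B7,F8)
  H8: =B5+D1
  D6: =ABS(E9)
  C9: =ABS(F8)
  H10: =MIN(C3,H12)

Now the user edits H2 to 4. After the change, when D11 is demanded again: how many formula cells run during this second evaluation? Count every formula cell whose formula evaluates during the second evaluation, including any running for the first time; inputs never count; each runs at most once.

First demand of the output computes:
  A5 = ABS(9) = 9
  B10 = MAX(-2, 1) = 1
  A1 = MAX(9, 1) = 9
  C9 = ABS(9) = 9
  F1 = ABS(9) = 9
  A6 = 9 * 9 = 81
  G11 = MAX(9, -2) = 9
  E9 = MIN(9, 9) = 9
  C3 = ABS(9) = 9
  F2 = MAX(9, 9) = 9
  H3 = 9 - 9 = 0
  D2 = 9 - 0 = 9
  H11 = 9 + 9 = 18
  C8 = 18 + 18 = 36
  E4 = -(36) = -36
  B5 = MIN(-36, 81) = -36
  A4 = MAX(-36, 9) = 9
  C1 = MIN(36, 9) = 9
  D11 = MIN(9, 9) = 9

After the edit, cleaning proceeds:
  B10: a read changed (H2 -2->4) — executes, giving 4.
  A1: a read changed (B10 1->4) — executes, giving 9 — identical to its old value.
  G11: a read changed (H2 -2->4) — executes, giving 9 — identical to its old value.
  E9: dirty, but its reads are unchanged (G11 unchanged, A1 unchanged); cached 9 stands.
  C3: dirty, but its reads are unchanged (E9 unchanged); cached 9 stands.
  F2: dirty, but its reads are unchanged (C9 unchanged, G11 unchanged); cached 9 stands.
  H3: dirty, but its reads are unchanged (E9 unchanged, F2 unchanged); cached 0 stands.
  D2: dirty, but its reads are unchanged (F2 unchanged, H3 unchanged); cached 9 stands.
  H11: dirty, but its reads are unchanged (G11 unchanged, D2 unchanged); cached 18 stands.
  C8: dirty, but its reads are unchanged (H11 unchanged, H11 unchanged); cached 36 stands.
  E4: dirty, but its reads are unchanged (C8 unchanged); cached -36 stands.
  B5: dirty, but its reads are unchanged (E4 unchanged, A6 unchanged); cached -36 stands.
  A4: dirty, but its reads are unchanged (B5 unchanged, A5 unchanged); cached 9 stands.
  C1: dirty, but its reads are unchanged (C8 unchanged, A4 unchanged); cached 9 stands.
  D11: dirty, but its reads are unchanged (C1 unchanged, C3 unchanged); cached 9 stands.

Note where the cutoff bites: E9 is checked, finds nothing changed, and keeps its cache.

3 formula cells run: A1, B10, G11.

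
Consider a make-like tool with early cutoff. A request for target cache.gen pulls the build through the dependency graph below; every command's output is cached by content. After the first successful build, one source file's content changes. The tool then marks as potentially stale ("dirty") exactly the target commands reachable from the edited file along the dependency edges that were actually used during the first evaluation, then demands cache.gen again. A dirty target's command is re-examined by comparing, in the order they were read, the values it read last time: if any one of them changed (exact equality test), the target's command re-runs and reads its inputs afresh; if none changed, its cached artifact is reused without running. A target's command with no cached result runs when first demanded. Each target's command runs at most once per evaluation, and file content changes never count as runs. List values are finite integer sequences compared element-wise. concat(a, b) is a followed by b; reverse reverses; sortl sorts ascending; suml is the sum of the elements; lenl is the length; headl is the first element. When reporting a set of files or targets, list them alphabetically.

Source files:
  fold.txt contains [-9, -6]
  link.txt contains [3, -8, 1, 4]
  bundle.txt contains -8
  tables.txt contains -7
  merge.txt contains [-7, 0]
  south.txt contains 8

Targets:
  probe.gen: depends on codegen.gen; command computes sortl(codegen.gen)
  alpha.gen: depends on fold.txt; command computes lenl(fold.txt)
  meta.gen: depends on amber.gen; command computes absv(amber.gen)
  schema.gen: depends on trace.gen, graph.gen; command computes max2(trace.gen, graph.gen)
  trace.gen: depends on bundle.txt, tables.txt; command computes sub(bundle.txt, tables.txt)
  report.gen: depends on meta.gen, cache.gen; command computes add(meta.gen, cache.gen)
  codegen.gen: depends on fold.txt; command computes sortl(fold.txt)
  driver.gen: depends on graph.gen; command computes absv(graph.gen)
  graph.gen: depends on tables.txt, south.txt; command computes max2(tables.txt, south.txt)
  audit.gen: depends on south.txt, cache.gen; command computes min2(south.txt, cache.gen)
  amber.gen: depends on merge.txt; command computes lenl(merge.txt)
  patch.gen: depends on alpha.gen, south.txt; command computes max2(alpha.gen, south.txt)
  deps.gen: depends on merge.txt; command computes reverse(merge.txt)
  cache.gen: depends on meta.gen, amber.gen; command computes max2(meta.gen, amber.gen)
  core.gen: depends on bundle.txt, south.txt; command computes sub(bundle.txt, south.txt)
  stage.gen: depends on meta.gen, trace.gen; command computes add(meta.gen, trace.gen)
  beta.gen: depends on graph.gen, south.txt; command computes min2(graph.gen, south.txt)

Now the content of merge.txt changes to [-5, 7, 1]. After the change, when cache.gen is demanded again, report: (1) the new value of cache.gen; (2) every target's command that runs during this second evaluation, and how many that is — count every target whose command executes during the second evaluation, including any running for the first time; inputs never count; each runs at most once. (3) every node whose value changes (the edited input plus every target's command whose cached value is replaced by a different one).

Demanding cache.gen again yields 3.
3 target commands run: amber.gen, cache.gen, meta.gen.
The nodes whose values change: amber.gen, cache.gen, merge.txt, meta.gen.

First demand of the output computes:
  amber.gen = lenl([-7, 0]) = 2
  meta.gen = absv(2) = 2
  cache.gen = max2(2, 2) = 2

After the edit, cleaning proceeds:
  amber.gen: a read changed (merge.txt [-7, 0]->[-5, 7, 1]) — executes, giving 3.
  meta.gen: a read changed (amber.gen 2->3) — executes, giving 3.
  cache.gen: a read changed (meta.gen 2->3; amber.gen 2->3) — executes, giving 3.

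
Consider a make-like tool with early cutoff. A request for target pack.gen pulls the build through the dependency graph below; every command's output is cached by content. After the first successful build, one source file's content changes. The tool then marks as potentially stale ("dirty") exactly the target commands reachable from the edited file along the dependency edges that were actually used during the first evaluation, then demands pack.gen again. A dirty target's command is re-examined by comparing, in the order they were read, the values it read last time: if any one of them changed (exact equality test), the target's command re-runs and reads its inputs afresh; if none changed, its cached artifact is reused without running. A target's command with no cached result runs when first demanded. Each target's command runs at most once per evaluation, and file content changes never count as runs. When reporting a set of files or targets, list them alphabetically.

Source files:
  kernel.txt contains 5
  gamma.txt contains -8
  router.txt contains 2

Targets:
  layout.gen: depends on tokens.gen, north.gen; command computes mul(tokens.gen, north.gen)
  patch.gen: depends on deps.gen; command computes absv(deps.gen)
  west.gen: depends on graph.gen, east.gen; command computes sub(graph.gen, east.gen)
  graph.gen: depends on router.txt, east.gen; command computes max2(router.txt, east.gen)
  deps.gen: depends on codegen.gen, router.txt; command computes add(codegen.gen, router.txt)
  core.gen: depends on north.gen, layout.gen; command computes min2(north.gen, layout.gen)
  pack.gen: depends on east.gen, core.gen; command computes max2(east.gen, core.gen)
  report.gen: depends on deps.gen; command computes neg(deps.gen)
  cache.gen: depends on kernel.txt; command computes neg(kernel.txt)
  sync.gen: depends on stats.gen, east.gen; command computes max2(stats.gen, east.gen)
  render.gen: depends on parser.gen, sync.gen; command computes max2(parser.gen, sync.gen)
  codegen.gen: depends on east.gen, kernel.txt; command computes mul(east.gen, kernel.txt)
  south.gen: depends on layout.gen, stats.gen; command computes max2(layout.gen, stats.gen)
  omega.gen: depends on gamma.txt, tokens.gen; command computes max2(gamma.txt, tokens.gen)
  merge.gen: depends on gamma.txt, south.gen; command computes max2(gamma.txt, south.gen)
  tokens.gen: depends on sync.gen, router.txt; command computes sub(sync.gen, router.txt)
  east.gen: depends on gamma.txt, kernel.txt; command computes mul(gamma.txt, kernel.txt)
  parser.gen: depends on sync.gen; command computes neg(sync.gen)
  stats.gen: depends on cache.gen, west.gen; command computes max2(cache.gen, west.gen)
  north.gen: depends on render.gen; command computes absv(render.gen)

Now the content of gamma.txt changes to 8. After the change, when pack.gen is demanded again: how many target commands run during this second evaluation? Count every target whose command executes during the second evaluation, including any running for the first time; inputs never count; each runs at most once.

First demand of the output computes:
  cache.gen = neg(5) = -5
  east.gen = mul(-8, 5) = -40
  graph.gen = max2(2, -40) = 2
  west.gen = sub(2, -40) = 42
  stats.gen = max2(-5, 42) = 42
  sync.gen = max2(42, -40) = 42
  parser.gen = neg(42) = -42
  render.gen = max2(-42, 42) = 42
  north.gen = absv(42) = 42
  tokens.gen = sub(42, 2) = 40
  layout.gen = mul(40, 42) = 1680
  core.gen = min2(42, 1680) = 42
  pack.gen = max2(-40, 42) = 42

After the edit, cleaning proceeds:
  east.gen: a read changed (gamma.txt -8->8) — executes, giving 40.
  graph.gen: a read changed (east.gen -40->40) — executes, giving 40.
  west.gen: a read changed (graph.gen 2->40; east.gen -40->40) — executes, giving 0.
  stats.gen: a read changed (west.gen 42->0) — executes, giving 0.
  sync.gen: a read changed (stats.gen 42->0; east.gen -40->40) — executes, giving 40.
  parser.gen: a read changed (sync.gen 42->40) — executes, giving -40.
  render.gen: a read changed (parser.gen -42->-40; sync.gen 42->40) — executes, giving 40.
  north.gen: a read changed (render.gen 42->40) — executes, giving 40.
  tokens.gen: a read changed (sync.gen 42->40) — executes, giving 38.
  layout.gen: a read changed (tokens.gen 40->38; north.gen 42->40) — executes, giving 1520.
  core.gen: a read changed (north.gen 42->40; layout.gen 1680->1520) — executes, giving 40.
  pack.gen: a read changed (east.gen -40->40; core.gen 42->40) — executes, giving 40.

12 target commands run: core.gen, east.gen, graph.gen, layout.gen, north.gen, pack.gen, parser.gen, render.gen, stats.gen, sync.gen, tokens.gen, west.gen.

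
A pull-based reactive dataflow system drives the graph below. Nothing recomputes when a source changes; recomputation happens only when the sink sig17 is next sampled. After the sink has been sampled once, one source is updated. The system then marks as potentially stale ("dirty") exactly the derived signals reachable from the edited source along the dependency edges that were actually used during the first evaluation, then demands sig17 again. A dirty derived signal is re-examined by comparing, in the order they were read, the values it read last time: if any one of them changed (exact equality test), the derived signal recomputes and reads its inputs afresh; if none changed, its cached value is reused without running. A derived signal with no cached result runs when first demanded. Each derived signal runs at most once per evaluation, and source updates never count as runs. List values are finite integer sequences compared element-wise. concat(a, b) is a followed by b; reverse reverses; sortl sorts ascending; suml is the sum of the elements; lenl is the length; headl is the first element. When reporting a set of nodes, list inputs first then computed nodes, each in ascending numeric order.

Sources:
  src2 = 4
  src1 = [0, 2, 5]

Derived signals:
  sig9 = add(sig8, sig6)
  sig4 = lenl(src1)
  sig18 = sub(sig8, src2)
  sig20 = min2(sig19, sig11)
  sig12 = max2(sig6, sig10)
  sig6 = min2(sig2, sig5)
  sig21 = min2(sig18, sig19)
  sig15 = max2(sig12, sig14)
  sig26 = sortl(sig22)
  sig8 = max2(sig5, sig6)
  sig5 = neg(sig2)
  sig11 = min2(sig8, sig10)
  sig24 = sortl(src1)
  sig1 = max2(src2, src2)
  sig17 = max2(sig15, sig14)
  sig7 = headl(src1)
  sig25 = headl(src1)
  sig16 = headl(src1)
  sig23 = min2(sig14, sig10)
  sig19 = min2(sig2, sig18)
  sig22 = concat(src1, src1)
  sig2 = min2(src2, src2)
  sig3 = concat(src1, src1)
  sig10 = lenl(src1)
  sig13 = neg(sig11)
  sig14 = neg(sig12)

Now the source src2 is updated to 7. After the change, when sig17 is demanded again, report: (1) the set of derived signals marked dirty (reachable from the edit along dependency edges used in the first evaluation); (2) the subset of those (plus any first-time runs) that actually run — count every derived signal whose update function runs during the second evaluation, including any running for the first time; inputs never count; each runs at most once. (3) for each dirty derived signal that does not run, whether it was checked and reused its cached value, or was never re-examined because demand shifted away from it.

Marked dirty: sig2, sig5, sig6, sig12, sig14, sig15, sig17.
Derived signals that run: sig2, sig5, sig6, sig12 — 4 in total.
Checked but reused from cache: sig14, sig15, sig17.
Key observation: the change is absorbed at sig12 — it re-runs but produces the same value, and the output's value is unchanged.

First evaluation (everything demanded from the output):
  sig2 = min2(4, 4) = 4
  sig5 = neg(4) = -4
  sig6 = min2(4, -4) = -4
  sig10 = lenl([0, 2, 5]) = 3
  sig12 = max2(-4, 3) = 3
  sig14 = neg(3) = -3
  sig15 = max2(3, -3) = 3
  sig17 = max2(3, -3) = 3

Propagation after the edit:
  sig2: runs — src2 4->7; src2 4->7; result 7.
  sig5: runs — sig2 4->7; result -7.
  sig6: runs — sig2 4->7; sig5 -4->-7; result -7.
  sig12: runs — sig6 -4->-7; result 3 (same value as before).
  sig14: checked — values it read are unchanged (sig12 unchanged); reused cached -3 without running.
  sig15: checked — values it read are unchanged (sig12 unchanged, sig14 unchanged); reused cached 3 without running.
  sig17: checked — values it read are unchanged (sig15 unchanged, sig14 unchanged); reused cached 3 without running.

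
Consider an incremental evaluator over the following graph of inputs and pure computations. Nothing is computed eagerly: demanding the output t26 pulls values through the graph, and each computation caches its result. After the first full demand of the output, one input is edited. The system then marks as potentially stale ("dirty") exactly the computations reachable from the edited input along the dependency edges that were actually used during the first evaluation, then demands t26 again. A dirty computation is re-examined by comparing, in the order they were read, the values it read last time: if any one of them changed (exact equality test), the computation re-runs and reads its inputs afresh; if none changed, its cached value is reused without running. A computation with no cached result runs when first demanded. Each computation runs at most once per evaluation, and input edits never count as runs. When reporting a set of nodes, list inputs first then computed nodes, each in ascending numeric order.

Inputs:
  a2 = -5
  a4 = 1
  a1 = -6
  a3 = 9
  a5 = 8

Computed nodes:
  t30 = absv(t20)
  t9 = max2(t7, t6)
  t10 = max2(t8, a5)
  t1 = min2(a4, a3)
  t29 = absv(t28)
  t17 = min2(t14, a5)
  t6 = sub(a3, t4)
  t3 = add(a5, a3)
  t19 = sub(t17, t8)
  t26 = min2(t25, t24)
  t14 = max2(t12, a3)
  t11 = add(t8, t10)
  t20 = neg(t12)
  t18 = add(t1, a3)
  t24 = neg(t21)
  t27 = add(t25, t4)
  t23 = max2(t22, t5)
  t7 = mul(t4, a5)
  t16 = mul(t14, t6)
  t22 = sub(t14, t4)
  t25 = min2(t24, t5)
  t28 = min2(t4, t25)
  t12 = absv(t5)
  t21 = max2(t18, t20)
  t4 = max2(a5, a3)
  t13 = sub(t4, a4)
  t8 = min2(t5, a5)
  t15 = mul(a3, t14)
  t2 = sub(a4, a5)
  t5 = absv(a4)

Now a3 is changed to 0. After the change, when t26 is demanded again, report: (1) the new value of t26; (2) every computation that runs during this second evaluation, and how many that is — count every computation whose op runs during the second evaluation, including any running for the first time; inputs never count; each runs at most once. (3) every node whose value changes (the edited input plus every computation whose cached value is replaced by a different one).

t26 now evaluates to 0.
Run set: t1, t18, t21, t24, t25, t26 (6 run).
Changed values: a3, t1, t18, t21, t24, t25, t26.

Initial pass — values computed on the first demand:
  t1 = min2(1, 9) = 1
  t5 = absv(1) = 1
  t12 = absv(1) = 1
  t18 = add(1, 9) = 10
  t20 = neg(1) = -1
  t21 = max2(10, -1) = 10
  t24 = neg(10) = -10
  t25 = min2(-10, 1) = -10
  t26 = min2(-10, -10) = -10

Second demand — change propagation:
  t1: re-runs because a3 9->0; new result 0.
  t18: re-runs because t1 1->0; a3 9->0; new result 0.
  t21: re-runs because t18 10->0; new result 0.
  t24: re-runs because t21 10->0; new result 0.
  t25: re-runs because t24 -10->0; new result 0.
  t26: re-runs because t25 -10->0; t24 -10->0; new result 0.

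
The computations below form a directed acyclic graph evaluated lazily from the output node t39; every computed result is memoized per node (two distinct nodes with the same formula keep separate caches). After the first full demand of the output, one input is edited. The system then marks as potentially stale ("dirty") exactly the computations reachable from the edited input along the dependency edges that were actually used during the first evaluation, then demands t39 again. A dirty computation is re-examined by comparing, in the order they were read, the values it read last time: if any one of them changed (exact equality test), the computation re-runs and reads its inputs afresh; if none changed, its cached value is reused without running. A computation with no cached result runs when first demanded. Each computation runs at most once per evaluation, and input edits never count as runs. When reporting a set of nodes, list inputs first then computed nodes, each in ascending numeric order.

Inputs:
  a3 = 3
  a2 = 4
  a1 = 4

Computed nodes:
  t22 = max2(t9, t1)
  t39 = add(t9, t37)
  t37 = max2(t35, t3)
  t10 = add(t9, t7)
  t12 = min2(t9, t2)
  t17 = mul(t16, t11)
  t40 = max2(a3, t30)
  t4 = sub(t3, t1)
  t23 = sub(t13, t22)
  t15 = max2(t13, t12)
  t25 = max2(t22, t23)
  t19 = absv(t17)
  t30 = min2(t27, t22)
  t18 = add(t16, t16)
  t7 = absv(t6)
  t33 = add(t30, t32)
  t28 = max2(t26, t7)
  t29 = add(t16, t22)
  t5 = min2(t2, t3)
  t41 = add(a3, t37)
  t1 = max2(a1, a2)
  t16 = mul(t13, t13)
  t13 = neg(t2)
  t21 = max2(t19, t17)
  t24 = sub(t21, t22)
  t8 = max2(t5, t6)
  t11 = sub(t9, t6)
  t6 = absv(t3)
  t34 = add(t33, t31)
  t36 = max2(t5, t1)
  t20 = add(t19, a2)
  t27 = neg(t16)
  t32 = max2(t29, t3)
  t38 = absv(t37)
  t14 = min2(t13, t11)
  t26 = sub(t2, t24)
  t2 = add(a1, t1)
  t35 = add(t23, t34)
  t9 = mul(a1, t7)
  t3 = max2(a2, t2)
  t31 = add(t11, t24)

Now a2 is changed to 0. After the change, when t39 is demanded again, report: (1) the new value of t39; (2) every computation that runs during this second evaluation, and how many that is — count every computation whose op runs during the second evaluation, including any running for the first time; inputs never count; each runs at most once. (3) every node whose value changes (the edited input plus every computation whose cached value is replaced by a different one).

First demand of the output computes:
  t1 = max2(4, 4) = 4
  t2 = add(4, 4) = 8
  t3 = max2(4, 8) = 8
  t6 = absv(8) = 8
  t7 = absv(8) = 8
  t9 = mul(4, 8) = 32
  t11 = sub(32, 8) = 24
  t13 = neg(8) = -8
  t16 = mul(-8, -8) = 64
  t17 = mul(64, 24) = 1536
  t19 = absv(1536) = 1536
  t21 = max2(1536, 1536) = 1536
  t22 = max2(32, 4) = 32
  t23 = sub(-8, 32) = -40
  t24 = sub(1536, 32) = 1504
  t27 = neg(64) = -64
  t29 = add(64, 32) = 96
  t30 = min2(-64, 32) = -64
  t31 = add(24, 1504) = 1528
  t32 = max2(96, 8) = 96
  t33 = add(-64, 96) = 32
  t34 = add(32, 1528) = 1560
  t35 = add(-40, 1560) = 1520
  t37 = max2(1520, 8) = 1520
  t39 = add(32, 1520) = 1552

After the edit, cleaning proceeds:
  t1: a read changed (a2 4->0) — executes, giving 4 — identical to its old value.
  t2: dirty, but its reads are unchanged (a1 unchanged, t1 unchanged); cached 8 stands.
  t3: a read changed (a2 4->0) — executes, giving 8 — identical to its old value.
  t6: dirty, but its reads are unchanged (t3 unchanged); cached 8 stands.
  t7: dirty, but its reads are unchanged (t6 unchanged); cached 8 stands.
  t9: dirty, but its reads are unchanged (a1 unchanged, t7 unchanged); cached 32 stands.
  t11: dirty, but its reads are unchanged (t9 unchanged, t6 unchanged); cached 24 stands.
  t13: dirty, but its reads are unchanged (t2 unchanged); cached -8 stands.
  t16: dirty, but its reads are unchanged (t13 unchanged, t13 unchanged); cached 64 stands.
  t17: dirty, but its reads are unchanged (t16 unchanged, t11 unchanged); cached 1536 stands.
  t19: dirty, but its reads are unchanged (t17 unchanged); cached 1536 stands.
  t21: dirty, but its reads are unchanged (t19 unchanged, t17 unchanged); cached 1536 stands.
  t22: dirty, but its reads are unchanged (t9 unchanged, t1 unchanged); cached 32 stands.
  t23: dirty, but its reads are unchanged (t13 unchanged, t22 unchanged); cached -40 stands.
  t24: dirty, but its reads are unchanged (t21 unchanged, t22 unchanged); cached 1504 stands.
  t27: dirty, but its reads are unchanged (t16 unchanged); cached -64 stands.
  t29: dirty, but its reads are unchanged (t16 unchanged, t22 unchanged); cached 96 stands.
  t30: dirty, but its reads are unchanged (t27 unchanged, t22 unchanged); cached -64 stands.
  t31: dirty, but its reads are unchanged (t11 unchanged, t24 unchanged); cached 1528 stands.
  t32: dirty, but its reads are unchanged (t29 unchanged, t3 unchanged); cached 96 stands.
  t33: dirty, but its reads are unchanged (t30 unchanged, t32 unchanged); cached 32 stands.
  t34: dirty, but its reads are unchanged (t33 unchanged, t31 unchanged); cached 1560 stands.
  t35: dirty, but its reads are unchanged (t23 unchanged, t34 unchanged); cached 1520 stands.
  t37: dirty, but its reads are unchanged (t35 unchanged, t3 unchanged); cached 1520 stands.
  t39: dirty, but its reads are unchanged (t9 unchanged, t37 unchanged); cached 1552 stands.

Note where the cutoff bites: t2 is checked, finds nothing changed, and keeps its cache.

Demanding t39 again yields 1552.
2 computations run: t1, t3.
The nodes whose values change: a2.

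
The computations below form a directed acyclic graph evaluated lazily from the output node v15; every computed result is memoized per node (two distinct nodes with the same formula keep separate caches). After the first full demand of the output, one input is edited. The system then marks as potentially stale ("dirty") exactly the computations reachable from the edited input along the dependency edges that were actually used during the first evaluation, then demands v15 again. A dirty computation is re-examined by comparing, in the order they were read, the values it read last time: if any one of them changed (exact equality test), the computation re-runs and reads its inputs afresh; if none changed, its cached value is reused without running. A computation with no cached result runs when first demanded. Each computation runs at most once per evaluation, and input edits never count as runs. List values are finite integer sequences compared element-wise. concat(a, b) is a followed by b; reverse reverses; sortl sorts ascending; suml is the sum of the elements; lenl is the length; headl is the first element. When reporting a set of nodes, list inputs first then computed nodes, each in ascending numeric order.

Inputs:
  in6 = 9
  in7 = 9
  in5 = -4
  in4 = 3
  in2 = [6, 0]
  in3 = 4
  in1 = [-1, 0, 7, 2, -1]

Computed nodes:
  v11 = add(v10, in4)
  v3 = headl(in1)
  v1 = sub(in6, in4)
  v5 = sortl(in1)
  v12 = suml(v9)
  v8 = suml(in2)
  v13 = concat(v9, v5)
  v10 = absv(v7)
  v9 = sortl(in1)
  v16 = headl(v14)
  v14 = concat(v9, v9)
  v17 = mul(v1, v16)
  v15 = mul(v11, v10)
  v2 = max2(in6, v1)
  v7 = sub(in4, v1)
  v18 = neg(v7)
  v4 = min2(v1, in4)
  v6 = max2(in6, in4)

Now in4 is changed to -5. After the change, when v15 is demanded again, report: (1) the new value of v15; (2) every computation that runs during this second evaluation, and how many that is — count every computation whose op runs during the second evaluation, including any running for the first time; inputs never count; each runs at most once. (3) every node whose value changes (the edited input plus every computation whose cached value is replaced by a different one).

Demanding v15 again yields 266.
5 computations run: v1, v7, v10, v11, v15.
The nodes whose values change: in4, v1, v7, v10, v11, v15.

First demand of the output computes:
  v1 = sub(9, 3) = 6
  v7 = sub(3, 6) = -3
  v10 = absv(-3) = 3
  v11 = add(3, 3) = 6
  v15 = mul(6, 3) = 18

After the edit, cleaning proceeds:
  v1: a read changed (in4 3->-5) — executes, giving 14.
  v7: a read changed (in4 3->-5; v1 6->14) — executes, giving -19.
  v10: a read changed (v7 -3->-19) — executes, giving 19.
  v11: a read changed (v10 3->19; in4 3->-5) — executes, giving 14.
  v15: a read changed (v11 6->14; v10 3->19) — executes, giving 266.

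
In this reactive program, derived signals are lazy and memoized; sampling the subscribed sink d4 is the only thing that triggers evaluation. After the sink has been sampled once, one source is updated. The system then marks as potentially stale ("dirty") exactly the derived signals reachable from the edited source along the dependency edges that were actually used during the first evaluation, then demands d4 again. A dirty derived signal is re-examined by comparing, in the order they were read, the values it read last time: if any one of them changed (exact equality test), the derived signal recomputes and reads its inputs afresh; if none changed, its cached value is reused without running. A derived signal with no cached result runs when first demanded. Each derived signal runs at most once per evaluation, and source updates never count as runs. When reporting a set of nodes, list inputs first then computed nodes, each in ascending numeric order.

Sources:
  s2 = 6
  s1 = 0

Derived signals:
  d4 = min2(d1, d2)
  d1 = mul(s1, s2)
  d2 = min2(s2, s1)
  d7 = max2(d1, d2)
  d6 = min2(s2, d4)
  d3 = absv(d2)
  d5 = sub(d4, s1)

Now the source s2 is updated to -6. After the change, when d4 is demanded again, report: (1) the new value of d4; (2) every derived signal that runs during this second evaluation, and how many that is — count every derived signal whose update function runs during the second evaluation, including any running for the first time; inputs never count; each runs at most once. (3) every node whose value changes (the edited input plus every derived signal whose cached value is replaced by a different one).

Demanding d4 again yields -6.
3 derived signals run: d1, d2, d4.
The nodes whose values change: s2, d2, d4.

First demand of the output computes:
  d1 = mul(0, 6) = 0
  d2 = min2(6, 0) = 0
  d4 = min2(0, 0) = 0

After the edit, cleaning proceeds:
  d1: a read changed (s2 6->-6) — executes, giving 0 — identical to its old value.
  d2: a read changed (s2 6->-6) — executes, giving -6.
  d4: a read changed (d2 0->-6) — executes, giving -6.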